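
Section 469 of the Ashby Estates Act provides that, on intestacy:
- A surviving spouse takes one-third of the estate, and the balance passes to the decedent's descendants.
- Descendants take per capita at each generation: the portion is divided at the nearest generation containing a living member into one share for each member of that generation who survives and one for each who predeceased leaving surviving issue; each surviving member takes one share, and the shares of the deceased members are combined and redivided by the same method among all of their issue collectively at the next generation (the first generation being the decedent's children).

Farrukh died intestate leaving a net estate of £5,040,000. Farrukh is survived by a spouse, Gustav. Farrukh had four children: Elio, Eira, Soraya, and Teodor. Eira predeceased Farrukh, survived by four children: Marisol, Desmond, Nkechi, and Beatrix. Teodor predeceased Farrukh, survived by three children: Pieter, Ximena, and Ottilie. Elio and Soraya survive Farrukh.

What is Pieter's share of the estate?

Gustav takes one-third of £5,040,000 = £1,680,000. The remaining £3,360,000 passes to the descendants.
The descendants' portion (£3,360,000) is divided at the children's generation into 4 shares of £840,000. Elio and Soraya each take £840,000. The 2 shares of the deceased (Eira and Teodor) are combined into a pool of £1,680,000.
That pool (£1,680,000) is divided at the grandchildren's generation equally among Marisol, Desmond, Nkechi, Beatrix, Pieter, Ximena, and Ottilie: £240,000 each.

Pieter receives £240,000.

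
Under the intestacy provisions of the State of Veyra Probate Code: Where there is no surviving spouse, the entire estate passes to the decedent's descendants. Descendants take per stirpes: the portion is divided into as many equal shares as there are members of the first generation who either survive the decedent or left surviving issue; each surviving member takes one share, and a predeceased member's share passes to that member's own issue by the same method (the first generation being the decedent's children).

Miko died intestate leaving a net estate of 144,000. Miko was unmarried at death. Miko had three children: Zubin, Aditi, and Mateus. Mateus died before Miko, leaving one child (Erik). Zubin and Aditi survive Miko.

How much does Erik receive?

Erik receives 48,000.

The entire 144,000 passes to the descendants.
That amount (144,000) is divided into 3 shares of 48,000: Zubin and Aditi each take 48,000; Mateus's 48,000 share passes to Mateus's issue.
Mateus's share (48,000) passes entirely to Erik.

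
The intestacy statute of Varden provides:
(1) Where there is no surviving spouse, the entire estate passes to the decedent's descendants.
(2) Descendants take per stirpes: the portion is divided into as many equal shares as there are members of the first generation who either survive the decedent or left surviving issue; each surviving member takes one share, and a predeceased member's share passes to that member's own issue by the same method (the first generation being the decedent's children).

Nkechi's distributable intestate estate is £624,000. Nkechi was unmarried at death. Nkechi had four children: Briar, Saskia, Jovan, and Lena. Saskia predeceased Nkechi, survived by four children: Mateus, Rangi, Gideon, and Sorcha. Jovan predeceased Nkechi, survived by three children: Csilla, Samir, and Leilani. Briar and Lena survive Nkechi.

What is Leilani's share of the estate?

Leilani receives £52,000.

The entire £624,000 passes to the descendants.
That amount (£624,000) is divided into 4 shares of £156,000: Briar and Lena each take £156,000; Saskia's £156,000 share passes to Saskia's issue; Jovan's £156,000 share passes to Jovan's issue.
Saskia's share (£156,000) is divided into 4 shares of £39,000: Mateus, Rangi, Gideon, and Sorcha each take £39,000.
Jovan's share (£156,000) is divided into 3 shares of £52,000: Csilla, Samir, and Leilani each take £52,000.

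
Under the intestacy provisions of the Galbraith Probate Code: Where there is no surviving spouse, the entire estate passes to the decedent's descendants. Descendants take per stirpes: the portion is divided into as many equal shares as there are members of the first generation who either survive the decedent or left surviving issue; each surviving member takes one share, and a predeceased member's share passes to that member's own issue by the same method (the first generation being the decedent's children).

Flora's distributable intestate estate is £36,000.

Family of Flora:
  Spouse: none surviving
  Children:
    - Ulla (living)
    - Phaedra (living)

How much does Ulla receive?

Ulla receives £18,000.

The entire £36,000 passes to the descendants.
That amount (£36,000) is divided into 2 shares of £18,000: Ulla and Phaedra each take £18,000.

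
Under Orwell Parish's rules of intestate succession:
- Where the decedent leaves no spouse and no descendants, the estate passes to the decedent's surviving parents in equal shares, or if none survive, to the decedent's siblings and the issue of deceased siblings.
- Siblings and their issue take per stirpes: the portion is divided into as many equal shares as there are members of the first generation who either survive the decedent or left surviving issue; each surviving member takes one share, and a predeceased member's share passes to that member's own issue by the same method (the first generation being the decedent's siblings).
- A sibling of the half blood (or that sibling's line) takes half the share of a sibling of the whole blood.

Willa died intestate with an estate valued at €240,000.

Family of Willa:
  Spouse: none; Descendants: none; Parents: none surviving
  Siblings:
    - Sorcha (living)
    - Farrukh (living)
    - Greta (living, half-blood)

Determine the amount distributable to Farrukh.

The entire €240,000 passes to the siblings and their issue.
Counting each half-blood sibling's line as half a unit, there are 5/2 units in €240,000, so one unit is €96,000. Whole-blood lines (Sorcha and Farrukh) take €96,000 each; half-blood lines (Greta) take €48,000 each.

Farrukh receives €96,000.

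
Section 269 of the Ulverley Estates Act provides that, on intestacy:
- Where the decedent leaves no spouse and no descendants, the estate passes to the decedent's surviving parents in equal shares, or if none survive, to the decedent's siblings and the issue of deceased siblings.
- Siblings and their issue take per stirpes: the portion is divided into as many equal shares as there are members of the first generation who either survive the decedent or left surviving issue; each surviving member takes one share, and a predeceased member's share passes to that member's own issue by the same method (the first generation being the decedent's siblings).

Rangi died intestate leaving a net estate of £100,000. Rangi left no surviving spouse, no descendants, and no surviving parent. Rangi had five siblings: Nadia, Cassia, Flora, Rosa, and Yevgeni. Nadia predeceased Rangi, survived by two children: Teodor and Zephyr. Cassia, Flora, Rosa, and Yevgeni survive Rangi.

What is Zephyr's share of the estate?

Zephyr receives £10,000.

The entire £100,000 passes to the siblings and their issue.
That amount (£100,000) is divided into 5 shares of £20,000: Cassia, Flora, Rosa, and Yevgeni each take £20,000; Nadia's £20,000 share passes to Nadia's issue.
Nadia's share (£20,000) is divided into 2 shares of £10,000: Teodor and Zephyr each take £10,000.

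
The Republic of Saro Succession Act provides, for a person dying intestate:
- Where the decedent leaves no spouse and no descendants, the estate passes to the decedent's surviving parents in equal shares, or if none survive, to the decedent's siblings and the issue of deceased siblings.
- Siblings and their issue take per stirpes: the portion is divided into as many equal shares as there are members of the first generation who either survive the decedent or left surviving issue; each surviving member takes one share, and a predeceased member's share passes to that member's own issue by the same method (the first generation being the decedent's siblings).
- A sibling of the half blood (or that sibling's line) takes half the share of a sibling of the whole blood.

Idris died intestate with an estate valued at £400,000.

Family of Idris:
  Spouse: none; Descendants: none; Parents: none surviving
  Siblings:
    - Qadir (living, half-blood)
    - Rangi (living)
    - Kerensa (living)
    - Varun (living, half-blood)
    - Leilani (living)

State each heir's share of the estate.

The entire £400,000 passes to the siblings and their issue.
Counting each half-blood sibling's line as half a unit, there are 4 units in £400,000, so one unit is £100,000. Whole-blood lines (Rangi, Kerensa, and Leilani) take £100,000 each; half-blood lines (Qadir and Varun) take £50,000 each.

Qadir: £50,000; Rangi: £100,000; Kerensa: £100,000; Varun: £50,000; Leilani: £100,000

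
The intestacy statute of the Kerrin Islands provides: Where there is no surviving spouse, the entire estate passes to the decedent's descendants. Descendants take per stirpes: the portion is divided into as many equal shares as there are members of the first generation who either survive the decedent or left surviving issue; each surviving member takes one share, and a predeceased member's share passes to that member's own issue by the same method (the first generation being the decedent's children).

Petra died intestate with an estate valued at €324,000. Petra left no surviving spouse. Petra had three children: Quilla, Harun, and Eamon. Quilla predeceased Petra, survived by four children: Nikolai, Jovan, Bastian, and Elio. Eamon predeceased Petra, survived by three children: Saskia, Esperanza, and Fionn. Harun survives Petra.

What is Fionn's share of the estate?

Fionn receives €36,000.

The entire €324,000 passes to the descendants.
That amount (€324,000) is divided into 3 shares of €108,000: Harun takes €108,000; Quilla's €108,000 share passes to Quilla's issue; Eamon's €108,000 share passes to Eamon's issue.
Quilla's share (€108,000) is divided into 4 shares of €27,000: Nikolai, Jovan, Bastian, and Elio each take €27,000.
Eamon's share (€108,000) is divided into 3 shares of €36,000: Saskia, Esperanza, and Fionn each take €36,000.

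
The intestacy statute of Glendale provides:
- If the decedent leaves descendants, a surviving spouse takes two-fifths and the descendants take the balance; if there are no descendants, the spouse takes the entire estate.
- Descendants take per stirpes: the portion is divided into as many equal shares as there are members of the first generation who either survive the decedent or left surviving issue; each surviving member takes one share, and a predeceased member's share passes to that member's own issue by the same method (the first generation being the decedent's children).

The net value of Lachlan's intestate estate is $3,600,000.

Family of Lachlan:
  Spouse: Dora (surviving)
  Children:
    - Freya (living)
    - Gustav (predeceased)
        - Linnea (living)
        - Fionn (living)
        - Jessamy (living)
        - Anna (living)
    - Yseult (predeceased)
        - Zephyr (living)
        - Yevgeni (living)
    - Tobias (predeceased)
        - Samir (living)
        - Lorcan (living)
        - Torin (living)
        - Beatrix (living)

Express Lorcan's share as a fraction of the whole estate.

Lorcan receives 3/80 of the estate.

Dora takes two-fifths of $3,600,000 = $1,440,000. The remaining $2,160,000 passes to the descendants.
The descendants' portion ($2,160,000) is divided into 4 shares of $540,000: Freya takes $540,000; Gustav's $540,000 share passes to Gustav's issue; Yseult's $540,000 share passes to Yseult's issue; Tobias's $540,000 share passes to Tobias's issue.
Gustav's share ($540,000) is divided into 4 shares of $135,000: Linnea, Fionn, Jessamy, and Anna each take $135,000.
Yseult's share ($540,000) is divided into 2 shares of $270,000: Zephyr and Yevgeni each take $270,000.
Tobias's share ($540,000) is divided into 4 shares of $135,000: Samir, Lorcan, Torin, and Beatrix each take $135,000.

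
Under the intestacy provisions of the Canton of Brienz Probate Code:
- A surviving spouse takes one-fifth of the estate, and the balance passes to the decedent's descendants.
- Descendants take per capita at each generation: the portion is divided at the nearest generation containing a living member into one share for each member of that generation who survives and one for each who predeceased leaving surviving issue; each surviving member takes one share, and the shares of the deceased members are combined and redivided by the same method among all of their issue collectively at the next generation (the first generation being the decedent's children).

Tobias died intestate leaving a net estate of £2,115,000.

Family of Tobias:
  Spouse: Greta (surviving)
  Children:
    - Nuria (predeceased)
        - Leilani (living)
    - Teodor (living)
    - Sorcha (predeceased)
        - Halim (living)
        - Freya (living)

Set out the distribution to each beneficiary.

Greta takes one-fifth of £2,115,000 = £423,000. The remaining £1,692,000 passes to the descendants.
The descendants' portion (£1,692,000) is divided at the children's generation into 3 shares of £564,000. Teodor takes £564,000. The 2 shares of the deceased (Nuria and Sorcha) are combined into a pool of £1,128,000.
That pool (£1,128,000) is divided at the grandchildren's generation equally among Leilani, Halim, and Freya: £376,000 each.

Greta: £423,000; Leilani: £376,000; Teodor: £564,000; Halim: £376,000; Freya: £376,000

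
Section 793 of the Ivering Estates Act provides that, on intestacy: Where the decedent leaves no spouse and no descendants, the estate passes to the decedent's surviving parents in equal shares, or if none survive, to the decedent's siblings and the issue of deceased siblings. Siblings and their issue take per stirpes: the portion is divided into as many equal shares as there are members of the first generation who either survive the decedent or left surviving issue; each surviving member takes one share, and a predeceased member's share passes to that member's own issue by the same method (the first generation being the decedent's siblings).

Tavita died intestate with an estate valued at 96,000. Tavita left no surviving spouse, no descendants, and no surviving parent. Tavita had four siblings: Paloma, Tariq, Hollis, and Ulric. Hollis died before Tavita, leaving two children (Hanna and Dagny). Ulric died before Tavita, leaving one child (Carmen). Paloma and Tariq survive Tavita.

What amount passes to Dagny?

Dagny receives 12,000.

The entire 96,000 passes to the siblings and their issue.
That amount (96,000) is divided into 4 shares of 24,000: Paloma and Tariq each take 24,000; Hollis's 24,000 share passes to Hollis's issue; Ulric's 24,000 share passes to Ulric's issue.
Hollis's share (24,000) is divided into 2 shares of 12,000: Hanna and Dagny each take 12,000.
Ulric's share (24,000) passes entirely to Carmen.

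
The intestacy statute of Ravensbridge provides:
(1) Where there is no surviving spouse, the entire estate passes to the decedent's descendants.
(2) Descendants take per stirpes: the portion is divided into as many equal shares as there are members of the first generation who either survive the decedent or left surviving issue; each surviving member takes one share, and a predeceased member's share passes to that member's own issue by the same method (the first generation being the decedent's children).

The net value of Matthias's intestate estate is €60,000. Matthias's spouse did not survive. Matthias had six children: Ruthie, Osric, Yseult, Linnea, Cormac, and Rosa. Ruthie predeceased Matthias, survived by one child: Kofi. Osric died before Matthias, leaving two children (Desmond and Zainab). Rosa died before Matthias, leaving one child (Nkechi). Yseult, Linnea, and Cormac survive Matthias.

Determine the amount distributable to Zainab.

The entire €60,000 passes to the descendants.
That amount (€60,000) is divided into 6 shares of €10,000: Yseult, Linnea, and Cormac each take €10,000; Ruthie's €10,000 share passes to Ruthie's issue; Osric's €10,000 share passes to Osric's issue; Rosa's €10,000 share passes to Rosa's issue.
Ruthie's share (€10,000) passes entirely to Kofi.
Osric's share (€10,000) is divided into 2 shares of €5,000: Desmond and Zainab each take €5,000.
Rosa's share (€10,000) passes entirely to Nkechi.

Zainab receives €5,000.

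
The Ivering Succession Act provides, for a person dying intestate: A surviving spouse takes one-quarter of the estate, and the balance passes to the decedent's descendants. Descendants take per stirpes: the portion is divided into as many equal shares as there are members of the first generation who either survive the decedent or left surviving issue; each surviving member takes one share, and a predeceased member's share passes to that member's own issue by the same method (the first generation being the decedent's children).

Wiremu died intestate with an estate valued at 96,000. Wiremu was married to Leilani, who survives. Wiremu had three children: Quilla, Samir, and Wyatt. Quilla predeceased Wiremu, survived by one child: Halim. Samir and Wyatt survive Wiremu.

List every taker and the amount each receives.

Leilani takes one-quarter of 96,000 = 24,000. The remaining 72,000 passes to the descendants.
The descendants' portion (72,000) is divided into 3 shares of 24,000: Samir and Wyatt each take 24,000; Quilla's 24,000 share passes to Quilla's issue.
Quilla's share (24,000) passes entirely to Halim.

Leilani: 24,000; Halim: 24,000; Samir: 24,000; Wyatt: 24,000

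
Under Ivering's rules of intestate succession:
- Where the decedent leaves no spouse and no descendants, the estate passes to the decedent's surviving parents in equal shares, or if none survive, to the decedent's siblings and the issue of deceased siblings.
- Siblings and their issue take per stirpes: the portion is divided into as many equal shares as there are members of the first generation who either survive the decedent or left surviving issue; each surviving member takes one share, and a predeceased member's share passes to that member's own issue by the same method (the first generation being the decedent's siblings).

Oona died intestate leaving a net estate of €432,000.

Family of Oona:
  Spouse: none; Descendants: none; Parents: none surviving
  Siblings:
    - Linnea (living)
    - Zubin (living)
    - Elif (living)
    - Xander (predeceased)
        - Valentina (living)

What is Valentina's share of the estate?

Valentina receives €108,000.

The entire €432,000 passes to the siblings and their issue.
That amount (€432,000) is divided into 4 shares of €108,000: Linnea, Zubin, and Elif each take €108,000; Xander's €108,000 share passes to Xander's issue.
Xander's share (€108,000) passes entirely to Valentina.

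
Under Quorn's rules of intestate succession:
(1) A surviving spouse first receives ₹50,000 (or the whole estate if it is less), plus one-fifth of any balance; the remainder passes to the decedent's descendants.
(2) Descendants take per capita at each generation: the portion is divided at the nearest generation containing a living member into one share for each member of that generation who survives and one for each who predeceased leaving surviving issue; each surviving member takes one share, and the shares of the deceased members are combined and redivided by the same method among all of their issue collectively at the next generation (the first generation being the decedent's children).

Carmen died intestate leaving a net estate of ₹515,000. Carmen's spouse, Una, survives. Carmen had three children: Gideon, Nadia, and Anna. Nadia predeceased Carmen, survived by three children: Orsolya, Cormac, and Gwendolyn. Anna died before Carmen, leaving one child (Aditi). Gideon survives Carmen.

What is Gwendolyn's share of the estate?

Una first takes ₹50,000, leaving a balance of ₹465,000. Una then takes one-fifth of the balance (₹93,000), for a total of ₹143,000. The remaining ₹372,000 passes to the descendants.
The descendants' portion (₹372,000) is divided at the children's generation into 3 shares of ₹124,000. Gideon takes ₹124,000. The 2 shares of the deceased (Nadia and Anna) are combined into a pool of ₹248,000.
That pool (₹248,000) is divided at the grandchildren's generation equally among Orsolya, Cormac, Gwendolyn, and Aditi: ₹62,000 each.

Gwendolyn receives ₹62,000.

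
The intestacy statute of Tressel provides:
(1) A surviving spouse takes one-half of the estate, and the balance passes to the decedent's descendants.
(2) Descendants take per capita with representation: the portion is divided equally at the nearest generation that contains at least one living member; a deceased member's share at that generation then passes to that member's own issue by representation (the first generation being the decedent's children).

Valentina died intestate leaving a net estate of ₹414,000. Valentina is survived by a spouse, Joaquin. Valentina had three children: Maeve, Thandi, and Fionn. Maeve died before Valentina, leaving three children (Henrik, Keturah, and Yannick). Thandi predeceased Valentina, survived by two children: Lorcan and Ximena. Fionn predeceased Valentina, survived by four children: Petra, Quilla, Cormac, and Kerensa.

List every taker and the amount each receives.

Joaquin takes one-half of ₹414,000 = ₹207,000. The remaining ₹207,000 passes to the descendants.
No child survives, so the initial division is made at the grandchildren's generation.
The descendants' portion (₹207,000) is divided into 9 shares of ₹23,000: Henrik, Keturah, Yannick, Lorcan, Ximena, Petra, Quilla, Cormac, and Kerensa each take ₹23,000.

Joaquin: ₹207,000; Henrik: ₹23,000; Keturah: ₹23,000; Yannick: ₹23,000; Lorcan: ₹23,000; Ximena: ₹23,000; Petra: ₹23,000; Quilla: ₹23,000; Cormac: ₹23,000; Kerensa: ₹23,000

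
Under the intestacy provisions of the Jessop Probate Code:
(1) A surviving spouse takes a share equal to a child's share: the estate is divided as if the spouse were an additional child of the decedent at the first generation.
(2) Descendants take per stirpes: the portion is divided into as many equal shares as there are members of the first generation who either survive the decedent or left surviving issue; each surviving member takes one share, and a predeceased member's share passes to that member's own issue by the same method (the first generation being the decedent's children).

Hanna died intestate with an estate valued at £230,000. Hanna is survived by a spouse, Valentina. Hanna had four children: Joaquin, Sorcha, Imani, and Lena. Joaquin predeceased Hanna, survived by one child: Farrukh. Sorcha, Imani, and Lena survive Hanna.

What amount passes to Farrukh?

Farrukh receives £46,000.

The spouse counts as an additional share at the children's level, so there are 5 primary shares of £46,000. Valentina takes one such share (£46,000).
The children's combined portion (£184,000) is divided into 4 shares of £46,000: Sorcha, Imani, and Lena each take £46,000; Joaquin's £46,000 share passes to Joaquin's issue.
Joaquin's share (£46,000) passes entirely to Farrukh.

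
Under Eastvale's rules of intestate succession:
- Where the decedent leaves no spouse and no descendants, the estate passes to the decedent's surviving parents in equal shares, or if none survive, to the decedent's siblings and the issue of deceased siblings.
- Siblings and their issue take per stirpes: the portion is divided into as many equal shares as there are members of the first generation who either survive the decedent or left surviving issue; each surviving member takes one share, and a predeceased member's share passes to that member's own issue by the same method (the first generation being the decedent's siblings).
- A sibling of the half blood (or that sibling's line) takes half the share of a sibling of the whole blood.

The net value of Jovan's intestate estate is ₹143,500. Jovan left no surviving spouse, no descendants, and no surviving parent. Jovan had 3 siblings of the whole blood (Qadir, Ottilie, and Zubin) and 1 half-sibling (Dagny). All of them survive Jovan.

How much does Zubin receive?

The entire ₹143,500 passes to the siblings and their issue.
Counting each half-blood sibling's line as half a unit, there are 7/2 units in ₹143,500, so one unit is ₹41,000. Whole-blood lines (Qadir, Ottilie, and Zubin) take ₹41,000 each; half-blood lines (Dagny) take ₹20,500 each.

Zubin receives ₹41,000.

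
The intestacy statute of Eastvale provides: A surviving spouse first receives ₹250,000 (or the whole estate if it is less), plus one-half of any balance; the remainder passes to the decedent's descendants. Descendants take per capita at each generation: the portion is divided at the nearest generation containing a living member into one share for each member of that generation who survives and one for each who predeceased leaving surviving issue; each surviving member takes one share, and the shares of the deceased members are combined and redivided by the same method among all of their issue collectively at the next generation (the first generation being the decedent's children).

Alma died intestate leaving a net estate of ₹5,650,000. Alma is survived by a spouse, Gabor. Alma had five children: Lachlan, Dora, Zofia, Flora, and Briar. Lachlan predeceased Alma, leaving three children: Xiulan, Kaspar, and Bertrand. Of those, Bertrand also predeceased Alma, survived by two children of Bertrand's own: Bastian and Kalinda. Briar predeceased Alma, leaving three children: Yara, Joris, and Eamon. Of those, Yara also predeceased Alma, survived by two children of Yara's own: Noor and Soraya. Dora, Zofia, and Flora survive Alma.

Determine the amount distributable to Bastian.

Gabor first takes ₹250,000, leaving a balance of ₹5,400,000. Gabor then takes one-half of the balance (₹2,700,000), for a total of ₹2,950,000. The remaining ₹2,700,000 passes to the descendants.
The descendants' portion (₹2,700,000) is divided at the children's generation into 5 shares of ₹540,000. Dora, Zofia, and Flora each take ₹540,000. The 2 shares of the deceased (Lachlan and Briar) are combined into a pool of ₹1,080,000.
That pool (₹1,080,000) is divided at the grandchildren's generation into 6 shares of ₹180,000. Xiulan, Kaspar, Joris, and Eamon each take ₹180,000. The 2 shares of the deceased (Bertrand and Yara) are combined into a pool of ₹360,000.
That pool (₹360,000) is divided at the great-grandchildren's generation equally among Bastian, Kalinda, Noor, and Soraya: ₹90,000 each.

Bastian receives ₹90,000.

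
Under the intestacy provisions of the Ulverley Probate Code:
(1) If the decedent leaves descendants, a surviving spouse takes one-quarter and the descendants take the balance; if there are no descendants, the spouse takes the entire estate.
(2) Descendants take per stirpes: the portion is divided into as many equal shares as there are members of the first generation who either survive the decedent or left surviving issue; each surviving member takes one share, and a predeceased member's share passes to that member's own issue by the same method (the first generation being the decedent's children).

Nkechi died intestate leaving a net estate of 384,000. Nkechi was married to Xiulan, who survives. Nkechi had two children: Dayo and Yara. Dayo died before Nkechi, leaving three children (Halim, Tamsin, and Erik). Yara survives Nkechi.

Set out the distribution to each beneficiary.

Xiulan takes one-quarter of 384,000 = 96,000. The remaining 288,000 passes to the descendants.
The descendants' portion (288,000) is divided into 2 shares of 144,000: Yara takes 144,000; Dayo's 144,000 share passes to Dayo's issue.
Dayo's share (144,000) is divided into 3 shares of 48,000: Halim, Tamsin, and Erik each take 48,000.

Xiulan: 96,000; Halim: 48,000; Tamsin: 48,000; Erik: 48,000; Yara: 144,000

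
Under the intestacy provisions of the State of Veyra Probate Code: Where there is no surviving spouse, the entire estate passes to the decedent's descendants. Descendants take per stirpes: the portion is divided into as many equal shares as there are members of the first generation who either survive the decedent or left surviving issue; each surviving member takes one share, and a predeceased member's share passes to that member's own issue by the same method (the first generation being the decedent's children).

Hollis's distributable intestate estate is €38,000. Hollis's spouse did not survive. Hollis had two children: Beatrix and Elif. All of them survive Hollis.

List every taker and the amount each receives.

Beatrix: €19,000; Elif: €19,000

The entire €38,000 passes to the descendants.
That amount (€38,000) is divided into 2 shares of €19,000: Beatrix and Elif each take €19,000.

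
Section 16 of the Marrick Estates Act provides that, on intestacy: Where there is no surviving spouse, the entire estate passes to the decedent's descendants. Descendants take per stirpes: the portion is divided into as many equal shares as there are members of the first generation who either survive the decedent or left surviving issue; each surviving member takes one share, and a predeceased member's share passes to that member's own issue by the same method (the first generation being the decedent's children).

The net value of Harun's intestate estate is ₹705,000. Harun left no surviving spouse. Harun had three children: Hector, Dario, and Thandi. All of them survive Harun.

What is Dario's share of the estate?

The entire ₹705,000 passes to the descendants.
That amount (₹705,000) is divided into 3 shares of ₹235,000: Hector, Dario, and Thandi each take ₹235,000.

Dario receives ₹235,000.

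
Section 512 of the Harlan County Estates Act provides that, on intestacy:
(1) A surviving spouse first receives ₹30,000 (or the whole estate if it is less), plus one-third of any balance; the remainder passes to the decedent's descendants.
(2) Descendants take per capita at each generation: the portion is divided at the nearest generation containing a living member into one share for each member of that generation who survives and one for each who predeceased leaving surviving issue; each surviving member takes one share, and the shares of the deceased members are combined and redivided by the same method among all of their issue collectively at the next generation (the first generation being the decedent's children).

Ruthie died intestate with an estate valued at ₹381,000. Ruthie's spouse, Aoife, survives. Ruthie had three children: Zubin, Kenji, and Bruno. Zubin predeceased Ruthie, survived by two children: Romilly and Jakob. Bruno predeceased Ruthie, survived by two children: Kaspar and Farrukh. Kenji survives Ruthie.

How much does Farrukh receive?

Farrukh receives ₹39,000.

Aoife first takes ₹30,000, leaving a balance of ₹351,000. Aoife then takes one-third of the balance (₹117,000), for a total of ₹147,000. The remaining ₹234,000 passes to the descendants.
The descendants' portion (₹234,000) is divided at the children's generation into 3 shares of ₹78,000. Kenji takes ₹78,000. The 2 shares of the deceased (Zubin and Bruno) are combined into a pool of ₹156,000.
That pool (₹156,000) is divided at the grandchildren's generation equally among Romilly, Jakob, Kaspar, and Farrukh: ₹39,000 each.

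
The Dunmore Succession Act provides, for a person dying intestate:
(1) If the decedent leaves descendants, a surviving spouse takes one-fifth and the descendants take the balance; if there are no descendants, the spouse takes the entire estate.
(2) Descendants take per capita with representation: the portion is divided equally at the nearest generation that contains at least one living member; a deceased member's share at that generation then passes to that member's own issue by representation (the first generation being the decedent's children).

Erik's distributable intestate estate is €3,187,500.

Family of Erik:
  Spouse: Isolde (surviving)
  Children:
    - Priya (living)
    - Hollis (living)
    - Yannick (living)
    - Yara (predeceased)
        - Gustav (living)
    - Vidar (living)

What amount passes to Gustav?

Isolde takes one-fifth of €3,187,500 = €637,500. The remaining €2,550,000 passes to the descendants.
The descendants' portion (€2,550,000) is divided into 5 shares of €510,000: Priya, Hollis, Yannick, and Vidar each take €510,000; Yara's €510,000 share passes to Yara's issue.
Yara's share (€510,000) passes entirely to Gustav.

Gustav receives €510,000.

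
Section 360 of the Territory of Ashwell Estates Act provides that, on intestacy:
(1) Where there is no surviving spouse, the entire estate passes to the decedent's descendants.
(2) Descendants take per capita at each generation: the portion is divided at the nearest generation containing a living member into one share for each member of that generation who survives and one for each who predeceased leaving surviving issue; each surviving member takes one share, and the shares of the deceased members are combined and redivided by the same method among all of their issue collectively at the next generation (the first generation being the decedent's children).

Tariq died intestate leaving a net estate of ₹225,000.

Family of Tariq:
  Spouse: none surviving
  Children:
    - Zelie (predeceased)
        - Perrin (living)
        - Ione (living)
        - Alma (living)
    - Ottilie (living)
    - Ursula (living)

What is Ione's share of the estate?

The entire ₹225,000 passes to the descendants.
That amount (₹225,000) is divided at the children's generation into 3 shares of ₹75,000. Ottilie and Ursula each take ₹75,000. The remaining share for the deceased Zelie (₹75,000) is carried to the next generation.
That pool (₹75,000) is divided at the grandchildren's generation equally among Perrin, Ione, and Alma: ₹25,000 each.

Ione receives ₹25,000.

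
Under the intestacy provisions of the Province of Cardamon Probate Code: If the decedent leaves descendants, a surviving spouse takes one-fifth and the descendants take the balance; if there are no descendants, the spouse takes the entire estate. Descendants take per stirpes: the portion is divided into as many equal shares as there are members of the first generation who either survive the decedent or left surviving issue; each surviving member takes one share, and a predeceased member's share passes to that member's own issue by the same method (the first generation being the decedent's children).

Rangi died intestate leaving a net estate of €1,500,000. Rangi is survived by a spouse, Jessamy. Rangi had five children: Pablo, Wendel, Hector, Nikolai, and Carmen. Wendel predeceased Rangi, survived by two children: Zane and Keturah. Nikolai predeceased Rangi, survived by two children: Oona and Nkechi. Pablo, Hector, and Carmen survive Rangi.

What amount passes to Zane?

Jessamy takes one-fifth of €1,500,000 = €300,000. The remaining €1,200,000 passes to the descendants.
The descendants' portion (€1,200,000) is divided into 5 shares of €240,000: Pablo, Hector, and Carmen each take €240,000; Wendel's €240,000 share passes to Wendel's issue; Nikolai's €240,000 share passes to Nikolai's issue.
Wendel's share (€240,000) is divided into 2 shares of €120,000: Zane and Keturah each take €120,000.
Nikolai's share (€240,000) is divided into 2 shares of €120,000: Oona and Nkechi each take €120,000.

Zane receives €120,000.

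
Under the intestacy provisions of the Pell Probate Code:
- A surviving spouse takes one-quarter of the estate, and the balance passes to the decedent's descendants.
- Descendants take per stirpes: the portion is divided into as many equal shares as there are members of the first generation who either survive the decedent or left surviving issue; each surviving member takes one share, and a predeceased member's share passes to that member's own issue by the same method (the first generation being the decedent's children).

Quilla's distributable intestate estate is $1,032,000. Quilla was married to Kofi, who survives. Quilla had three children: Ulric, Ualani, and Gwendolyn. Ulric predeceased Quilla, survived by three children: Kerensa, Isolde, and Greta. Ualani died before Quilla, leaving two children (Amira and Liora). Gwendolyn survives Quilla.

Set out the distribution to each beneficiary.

Kofi takes one-quarter of $1,032,000 = $258,000. The remaining $774,000 passes to the descendants.
The descendants' portion ($774,000) is divided into 3 shares of $258,000: Gwendolyn takes $258,000; Ulric's $258,000 share passes to Ulric's issue; Ualani's $258,000 share passes to Ualani's issue.
Ulric's share ($258,000) is divided into 3 shares of $86,000: Kerensa, Isolde, and Greta each take $86,000.
Ualani's share ($258,000) is divided into 2 shares of $129,000: Amira and Liora each take $129,000.

Kofi: $258,000; Kerensa: $86,000; Isolde: $86,000; Greta: $86,000; Amira: $129,000; Liora: $129,000; Gwendolyn: $258,000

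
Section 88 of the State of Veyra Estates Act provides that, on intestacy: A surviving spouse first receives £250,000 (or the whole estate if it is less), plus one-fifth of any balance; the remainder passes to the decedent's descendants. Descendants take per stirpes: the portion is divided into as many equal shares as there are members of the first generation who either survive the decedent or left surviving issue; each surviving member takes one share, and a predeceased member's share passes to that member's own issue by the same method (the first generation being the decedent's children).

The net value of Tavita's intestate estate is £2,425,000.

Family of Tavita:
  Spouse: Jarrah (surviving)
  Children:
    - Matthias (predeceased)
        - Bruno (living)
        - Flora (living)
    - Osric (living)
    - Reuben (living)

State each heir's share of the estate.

Jarrah first takes £250,000, leaving a balance of £2,175,000. Jarrah then takes one-fifth of the balance (£435,000), for a total of £685,000. The remaining £1,740,000 passes to the descendants.
The descendants' portion (£1,740,000) is divided into 3 shares of £580,000: Osric and Reuben each take £580,000; Matthias's £580,000 share passes to Matthias's issue.
Matthias's share (£580,000) is divided into 2 shares of £290,000: Bruno and Flora each take £290,000.

Jarrah: £685,000; Bruno: £290,000; Flora: £290,000; Osric: £580,000; Reuben: £580,000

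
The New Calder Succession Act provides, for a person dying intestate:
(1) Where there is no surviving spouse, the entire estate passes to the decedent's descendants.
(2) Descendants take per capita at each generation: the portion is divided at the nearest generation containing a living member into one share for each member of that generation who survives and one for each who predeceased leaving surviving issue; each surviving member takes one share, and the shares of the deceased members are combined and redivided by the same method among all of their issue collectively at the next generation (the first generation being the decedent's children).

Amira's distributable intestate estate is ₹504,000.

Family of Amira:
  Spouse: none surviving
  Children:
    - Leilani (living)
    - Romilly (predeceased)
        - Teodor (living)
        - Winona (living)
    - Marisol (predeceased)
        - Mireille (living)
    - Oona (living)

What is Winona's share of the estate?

Winona receives ₹84,000.

The entire ₹504,000 passes to the descendants.
That amount (₹504,000) is divided at the children's generation into 4 shares of ₹126,000. Leilani and Oona each take ₹126,000. The 2 shares of the deceased (Romilly and Marisol) are combined into a pool of ₹252,000.
That pool (₹252,000) is divided at the grandchildren's generation equally among Teodor, Winona, and Mireille: ₹84,000 each.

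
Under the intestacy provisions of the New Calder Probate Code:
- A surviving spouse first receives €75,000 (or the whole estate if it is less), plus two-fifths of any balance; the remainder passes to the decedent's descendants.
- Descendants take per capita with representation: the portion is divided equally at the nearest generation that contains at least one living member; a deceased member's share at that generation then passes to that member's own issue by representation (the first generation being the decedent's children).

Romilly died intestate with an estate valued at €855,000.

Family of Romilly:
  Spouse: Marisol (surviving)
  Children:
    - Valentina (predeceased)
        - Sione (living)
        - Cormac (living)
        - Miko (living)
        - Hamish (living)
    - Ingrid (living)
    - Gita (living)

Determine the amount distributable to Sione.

Marisol first takes €75,000, leaving a balance of €780,000. Marisol then takes two-fifths of the balance (€312,000), for a total of €387,000. The remaining €468,000 passes to the descendants.
The descendants' portion (€468,000) is divided into 3 shares of €156,000: Ingrid and Gita each take €156,000; Valentina's €156,000 share passes to Valentina's issue.
Valentina's share (€156,000) is divided into 4 shares of €39,000: Sione, Cormac, Miko, and Hamish each take €39,000.

Sione receives €39,000.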